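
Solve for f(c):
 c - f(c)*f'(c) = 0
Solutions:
 f(c) = -sqrt(C1 + c^2)
 f(c) = sqrt(C1 + c^2)


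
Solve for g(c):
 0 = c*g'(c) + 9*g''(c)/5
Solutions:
 g(c) = C1 + C2*erf(sqrt(10)*c/6)


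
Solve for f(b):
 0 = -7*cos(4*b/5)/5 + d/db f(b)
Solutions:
 f(b) = C1 + 7*sin(4*b/5)/4


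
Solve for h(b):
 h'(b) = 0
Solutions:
 h(b) = C1


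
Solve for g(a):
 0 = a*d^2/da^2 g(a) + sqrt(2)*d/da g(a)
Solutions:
 g(a) = C1 + C2*a^(1 - sqrt(2))


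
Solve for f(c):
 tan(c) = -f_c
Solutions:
 f(c) = C1 + log(cos(c))


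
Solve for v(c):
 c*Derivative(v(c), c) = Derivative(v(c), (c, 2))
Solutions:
 v(c) = C1 + C2*erfi(sqrt(2)*c/2)


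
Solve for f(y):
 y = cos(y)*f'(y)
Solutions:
 f(y) = C1 + Integral(y/cos(y), y)


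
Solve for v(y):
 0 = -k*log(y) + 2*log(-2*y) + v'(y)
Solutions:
 v(y) = C1 + y*(k - 2)*log(y) + y*(-k - 2*log(2) + 2 - 2*I*pi)


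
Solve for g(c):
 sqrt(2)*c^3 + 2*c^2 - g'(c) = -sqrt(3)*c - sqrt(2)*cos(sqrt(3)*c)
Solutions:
 g(c) = C1 + sqrt(2)*c^4/4 + 2*c^3/3 + sqrt(3)*c^2/2 + sqrt(6)*sin(sqrt(3)*c)/3


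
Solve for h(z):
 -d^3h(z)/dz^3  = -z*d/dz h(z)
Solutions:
 h(z) = C1 + Integral(C2*airyai(z) + C3*airybi(z), z)


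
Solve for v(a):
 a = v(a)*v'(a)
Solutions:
 v(a) = -sqrt(C1 + a^2)
 v(a) = sqrt(C1 + a^2)


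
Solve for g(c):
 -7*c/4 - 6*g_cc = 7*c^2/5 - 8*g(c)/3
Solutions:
 g(c) = C1*exp(-2*c/3) + C2*exp(2*c/3) + 21*c^2/40 + 21*c/32 + 189/80


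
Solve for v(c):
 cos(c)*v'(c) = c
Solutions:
 v(c) = C1 + Integral(c/cos(c), c)


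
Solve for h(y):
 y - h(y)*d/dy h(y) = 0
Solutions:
 h(y) = -sqrt(C1 + y^2)
 h(y) = sqrt(C1 + y^2)


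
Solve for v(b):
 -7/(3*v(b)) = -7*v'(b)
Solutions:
 v(b) = -sqrt(C1 + 6*b)/3
 v(b) = sqrt(C1 + 6*b)/3


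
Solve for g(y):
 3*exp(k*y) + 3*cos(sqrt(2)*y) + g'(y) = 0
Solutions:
 g(y) = C1 - 3*sqrt(2)*sin(sqrt(2)*y)/2 - 3*exp(k*y)/k


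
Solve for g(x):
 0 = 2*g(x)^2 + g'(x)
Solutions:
 g(x) = 1/(C1 + 2*x)


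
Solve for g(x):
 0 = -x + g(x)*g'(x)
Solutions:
 g(x) = -sqrt(C1 + x^2)
 g(x) = sqrt(C1 + x^2)


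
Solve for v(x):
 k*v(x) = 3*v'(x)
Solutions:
 v(x) = C1*exp(k*x/3)


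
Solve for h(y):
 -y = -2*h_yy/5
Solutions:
 h(y) = C1 + C2*y + 5*y^3/12


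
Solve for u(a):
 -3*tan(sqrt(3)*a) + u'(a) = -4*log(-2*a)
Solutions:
 u(a) = C1 - 4*a*log(-a) - 4*a*log(2) + 4*a - sqrt(3)*log(cos(sqrt(3)*a))


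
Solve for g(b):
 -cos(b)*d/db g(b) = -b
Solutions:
 g(b) = C1 + Integral(b/cos(b), b)


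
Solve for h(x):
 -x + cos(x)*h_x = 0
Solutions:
 h(x) = C1 + Integral(x/cos(x), x)


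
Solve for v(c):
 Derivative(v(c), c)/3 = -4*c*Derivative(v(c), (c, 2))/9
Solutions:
 v(c) = C1 + C2*c^(1/4)


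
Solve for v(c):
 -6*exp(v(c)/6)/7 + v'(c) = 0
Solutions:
 v(c) = 6*log(-1/(C1 + 6*c)) + 6*log(42)


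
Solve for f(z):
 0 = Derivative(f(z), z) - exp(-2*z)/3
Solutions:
 f(z) = C1 - exp(-2*z)/6


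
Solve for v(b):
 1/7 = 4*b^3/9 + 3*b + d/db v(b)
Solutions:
 v(b) = C1 - b^4/9 - 3*b^2/2 + b/7


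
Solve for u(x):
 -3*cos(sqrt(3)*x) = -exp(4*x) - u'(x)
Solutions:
 u(x) = C1 - exp(4*x)/4 + sqrt(3)*sin(sqrt(3)*x)


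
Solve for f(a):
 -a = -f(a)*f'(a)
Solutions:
 f(a) = -sqrt(C1 + a^2)
 f(a) = sqrt(C1 + a^2)


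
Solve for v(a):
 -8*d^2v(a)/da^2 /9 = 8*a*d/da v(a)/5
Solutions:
 v(a) = C1 + C2*erf(3*sqrt(10)*a/10)


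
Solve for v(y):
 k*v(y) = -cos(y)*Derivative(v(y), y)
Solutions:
 v(y) = C1*exp(k*(log(sin(y) - 1) - log(sin(y) + 1))/2)


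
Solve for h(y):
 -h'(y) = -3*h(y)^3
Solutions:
 h(y) = -sqrt(2)*sqrt(-1/(C1 + 3*y))/2
 h(y) = sqrt(2)*sqrt(-1/(C1 + 3*y))/2


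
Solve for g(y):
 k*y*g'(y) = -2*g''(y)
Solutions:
 g(y) = Piecewise((-sqrt(pi)*C1*erf(sqrt(k)*y/2)/sqrt(k) - C2, (k > 0) | (k < 0)), (-C1*y - C2, True))


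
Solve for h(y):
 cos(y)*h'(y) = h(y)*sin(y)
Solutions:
 h(y) = C1/cos(y)


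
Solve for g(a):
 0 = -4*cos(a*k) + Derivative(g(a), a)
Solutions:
 g(a) = C1 + 4*sin(a*k)/k


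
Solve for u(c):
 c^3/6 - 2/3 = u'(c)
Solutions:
 u(c) = C1 + c^4/24 - 2*c/3


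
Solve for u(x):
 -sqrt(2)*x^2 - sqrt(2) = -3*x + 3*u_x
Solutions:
 u(x) = C1 - sqrt(2)*x^3/9 + x^2/2 - sqrt(2)*x/3


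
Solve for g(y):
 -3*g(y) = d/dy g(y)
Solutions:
 g(y) = C1*exp(-3*y)


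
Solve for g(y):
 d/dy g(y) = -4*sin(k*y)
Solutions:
 g(y) = C1 + 4*cos(k*y)/k


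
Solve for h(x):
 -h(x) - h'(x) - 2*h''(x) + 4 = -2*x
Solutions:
 h(x) = 2*x + (C1*sin(sqrt(7)*x/4) + C2*cos(sqrt(7)*x/4))*exp(-x/4) + 2


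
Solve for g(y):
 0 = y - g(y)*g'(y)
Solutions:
 g(y) = -sqrt(C1 + y^2)
 g(y) = sqrt(C1 + y^2)


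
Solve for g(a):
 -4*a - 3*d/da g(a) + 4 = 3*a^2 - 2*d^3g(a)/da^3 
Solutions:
 g(a) = C1 + C2*exp(-sqrt(6)*a/2) + C3*exp(sqrt(6)*a/2) - a^3/3 - 2*a^2/3


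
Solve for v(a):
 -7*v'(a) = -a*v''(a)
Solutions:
 v(a) = C1 + C2*a^8


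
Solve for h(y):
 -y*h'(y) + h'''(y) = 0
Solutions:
 h(y) = C1 + Integral(C2*airyai(y) + C3*airybi(y), y)


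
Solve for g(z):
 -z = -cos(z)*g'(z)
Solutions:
 g(z) = C1 + Integral(z/cos(z), z)


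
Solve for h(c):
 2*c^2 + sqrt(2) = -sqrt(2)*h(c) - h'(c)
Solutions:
 h(c) = C1*exp(-sqrt(2)*c) - sqrt(2)*c^2 + 2*c - sqrt(2) - 1


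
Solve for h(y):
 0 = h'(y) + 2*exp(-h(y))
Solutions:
 h(y) = log(C1 - 2*y)


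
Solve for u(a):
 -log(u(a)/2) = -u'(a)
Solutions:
 Integral(1/(-log(_y) + log(2)), (_y, u(a))) = C1 - a


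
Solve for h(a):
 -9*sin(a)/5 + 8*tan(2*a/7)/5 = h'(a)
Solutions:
 h(a) = C1 - 28*log(cos(2*a/7))/5 + 9*cos(a)/5


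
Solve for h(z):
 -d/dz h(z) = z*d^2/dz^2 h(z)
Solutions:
 h(z) = C1 + C2*log(z)


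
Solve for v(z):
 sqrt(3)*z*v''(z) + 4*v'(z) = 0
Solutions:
 v(z) = C1 + C2*z^(1 - 4*sqrt(3)/3)


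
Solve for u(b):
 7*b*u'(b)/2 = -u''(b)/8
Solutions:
 u(b) = C1 + C2*erf(sqrt(14)*b)


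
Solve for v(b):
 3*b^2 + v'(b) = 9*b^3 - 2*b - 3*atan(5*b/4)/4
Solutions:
 v(b) = C1 + 9*b^4/4 - b^3 - b^2 - 3*b*atan(5*b/4)/4 + 3*log(25*b^2 + 16)/10


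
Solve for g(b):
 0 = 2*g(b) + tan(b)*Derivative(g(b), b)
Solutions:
 g(b) = C1/sin(b)^2


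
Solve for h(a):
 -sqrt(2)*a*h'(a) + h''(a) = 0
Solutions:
 h(a) = C1 + C2*erfi(2^(3/4)*a/2)


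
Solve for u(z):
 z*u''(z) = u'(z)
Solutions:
 u(z) = C1 + C2*z^2


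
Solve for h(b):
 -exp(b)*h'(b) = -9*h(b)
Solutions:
 h(b) = C1*exp(-9*exp(-b))


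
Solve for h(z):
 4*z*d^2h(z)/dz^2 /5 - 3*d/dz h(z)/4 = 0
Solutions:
 h(z) = C1 + C2*z^(31/16)


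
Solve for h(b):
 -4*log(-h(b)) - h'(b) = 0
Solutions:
 -li(-h(b)) = C1 - 4*b


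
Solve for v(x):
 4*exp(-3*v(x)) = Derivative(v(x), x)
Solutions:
 v(x) = log(C1 + 12*x)/3
 v(x) = log((-3^(1/3) - 3^(5/6)*I)*(C1 + 4*x)^(1/3)/2)
 v(x) = log((-3^(1/3) + 3^(5/6)*I)*(C1 + 4*x)^(1/3)/2)


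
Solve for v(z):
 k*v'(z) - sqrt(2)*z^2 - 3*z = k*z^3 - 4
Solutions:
 v(z) = C1 + z^4/4 + sqrt(2)*z^3/(3*k) + 3*z^2/(2*k) - 4*z/k


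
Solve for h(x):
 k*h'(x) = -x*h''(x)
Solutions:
 h(x) = C1 + x^(1 - re(k))*(C2*sin(log(x)*Abs(im(k))) + C3*cos(log(x)*im(k)))


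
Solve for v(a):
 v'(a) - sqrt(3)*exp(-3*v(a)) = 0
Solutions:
 v(a) = log(C1 + 3*sqrt(3)*a)/3
 v(a) = log((-3^(1/3) - 3^(5/6)*I)*(C1 + sqrt(3)*a)^(1/3)/2)
 v(a) = log((-3^(1/3) + 3^(5/6)*I)*(C1 + sqrt(3)*a)^(1/3)/2)


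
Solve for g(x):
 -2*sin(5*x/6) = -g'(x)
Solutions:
 g(x) = C1 - 12*cos(5*x/6)/5


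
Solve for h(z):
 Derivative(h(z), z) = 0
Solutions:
 h(z) = C1


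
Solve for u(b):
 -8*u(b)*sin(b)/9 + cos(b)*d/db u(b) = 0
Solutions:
 u(b) = C1/cos(b)^(8/9)


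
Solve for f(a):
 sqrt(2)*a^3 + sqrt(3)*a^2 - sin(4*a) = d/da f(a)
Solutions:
 f(a) = C1 + sqrt(2)*a^4/4 + sqrt(3)*a^3/3 + cos(4*a)/4


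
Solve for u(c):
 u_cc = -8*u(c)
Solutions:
 u(c) = C1*sin(2*sqrt(2)*c) + C2*cos(2*sqrt(2)*c)


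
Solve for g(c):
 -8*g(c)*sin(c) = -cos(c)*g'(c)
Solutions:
 g(c) = C1/cos(c)^8


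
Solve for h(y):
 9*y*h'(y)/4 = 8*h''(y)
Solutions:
 h(y) = C1 + C2*erfi(3*y/8)


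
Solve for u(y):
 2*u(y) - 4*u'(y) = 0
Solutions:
 u(y) = C1*exp(y/2)


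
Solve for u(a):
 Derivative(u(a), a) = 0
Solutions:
 u(a) = C1


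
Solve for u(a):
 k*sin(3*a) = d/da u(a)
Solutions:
 u(a) = C1 - k*cos(3*a)/3


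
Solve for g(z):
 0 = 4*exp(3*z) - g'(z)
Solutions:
 g(z) = C1 + 4*exp(3*z)/3


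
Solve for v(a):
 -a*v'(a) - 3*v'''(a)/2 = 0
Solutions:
 v(a) = C1 + Integral(C2*airyai(-2^(1/3)*3^(2/3)*a/3) + C3*airybi(-2^(1/3)*3^(2/3)*a/3), a)


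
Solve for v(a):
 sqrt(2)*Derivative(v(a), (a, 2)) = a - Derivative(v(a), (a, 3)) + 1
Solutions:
 v(a) = C1 + C2*a + C3*exp(-sqrt(2)*a) + sqrt(2)*a^3/12 + a^2*(-1 + sqrt(2))/4


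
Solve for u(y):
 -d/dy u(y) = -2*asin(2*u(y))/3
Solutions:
 Integral(1/asin(2*_y), (_y, u(y))) = C1 + 2*y/3


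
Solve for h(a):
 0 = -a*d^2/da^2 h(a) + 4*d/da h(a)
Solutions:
 h(a) = C1 + C2*a^5


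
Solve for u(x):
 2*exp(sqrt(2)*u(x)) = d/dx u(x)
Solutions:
 u(x) = sqrt(2)*(2*log(-1/(C1 + 2*x)) - log(2))/4


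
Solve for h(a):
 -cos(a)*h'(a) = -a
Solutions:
 h(a) = C1 + Integral(a/cos(a), a)


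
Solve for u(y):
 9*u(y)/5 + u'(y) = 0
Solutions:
 u(y) = C1*exp(-9*y/5)


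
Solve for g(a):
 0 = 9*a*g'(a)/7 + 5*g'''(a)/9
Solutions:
 g(a) = C1 + Integral(C2*airyai(-3*3^(1/3)*35^(2/3)*a/35) + C3*airybi(-3*3^(1/3)*35^(2/3)*a/35), a)


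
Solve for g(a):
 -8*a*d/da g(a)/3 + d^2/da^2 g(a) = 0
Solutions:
 g(a) = C1 + C2*erfi(2*sqrt(3)*a/3)


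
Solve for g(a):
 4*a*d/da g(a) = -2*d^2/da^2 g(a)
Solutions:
 g(a) = C1 + C2*erf(a)


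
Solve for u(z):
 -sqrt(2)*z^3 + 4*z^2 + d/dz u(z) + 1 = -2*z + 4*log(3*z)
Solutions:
 u(z) = C1 + sqrt(2)*z^4/4 - 4*z^3/3 - z^2 + 4*z*log(z) - 5*z + z*log(81)


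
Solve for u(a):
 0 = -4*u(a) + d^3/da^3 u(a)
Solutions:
 u(a) = C3*exp(2^(2/3)*a) + (C1*sin(2^(2/3)*sqrt(3)*a/2) + C2*cos(2^(2/3)*sqrt(3)*a/2))*exp(-2^(2/3)*a/2)


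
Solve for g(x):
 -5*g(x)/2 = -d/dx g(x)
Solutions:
 g(x) = C1*exp(5*x/2)


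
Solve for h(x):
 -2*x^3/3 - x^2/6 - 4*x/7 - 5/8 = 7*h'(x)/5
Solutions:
 h(x) = C1 - 5*x^4/42 - 5*x^3/126 - 10*x^2/49 - 25*x/56


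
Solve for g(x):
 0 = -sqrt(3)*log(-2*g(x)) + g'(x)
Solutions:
 -sqrt(3)*Integral(1/(log(-_y) + log(2)), (_y, g(x)))/3 = C1 - x


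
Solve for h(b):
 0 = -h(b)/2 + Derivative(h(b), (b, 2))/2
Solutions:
 h(b) = C1*exp(-b) + C2*exp(b)


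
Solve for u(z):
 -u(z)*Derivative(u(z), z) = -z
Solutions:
 u(z) = -sqrt(C1 + z^2)
 u(z) = sqrt(C1 + z^2)


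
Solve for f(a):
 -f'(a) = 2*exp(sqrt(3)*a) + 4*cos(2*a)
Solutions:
 f(a) = C1 - 2*sqrt(3)*exp(sqrt(3)*a)/3 - 2*sin(2*a)


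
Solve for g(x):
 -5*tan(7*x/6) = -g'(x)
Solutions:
 g(x) = C1 - 30*log(cos(7*x/6))/7


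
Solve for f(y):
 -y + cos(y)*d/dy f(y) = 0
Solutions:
 f(y) = C1 + Integral(y/cos(y), y)


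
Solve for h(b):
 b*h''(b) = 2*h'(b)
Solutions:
 h(b) = C1 + C2*b^3


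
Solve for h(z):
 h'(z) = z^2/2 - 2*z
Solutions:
 h(z) = C1 + z^3/6 - z^2


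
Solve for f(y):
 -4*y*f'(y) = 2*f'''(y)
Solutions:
 f(y) = C1 + Integral(C2*airyai(-2^(1/3)*y) + C3*airybi(-2^(1/3)*y), y)


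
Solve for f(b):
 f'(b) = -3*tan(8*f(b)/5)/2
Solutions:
 f(b) = -5*asin(C1*exp(-12*b/5))/8 + 5*pi/8
 f(b) = 5*asin(C1*exp(-12*b/5))/8


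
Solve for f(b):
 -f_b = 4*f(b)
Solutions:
 f(b) = C1*exp(-4*b)


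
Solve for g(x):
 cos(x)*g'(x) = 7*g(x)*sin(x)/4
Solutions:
 g(x) = C1/cos(x)^(7/4)


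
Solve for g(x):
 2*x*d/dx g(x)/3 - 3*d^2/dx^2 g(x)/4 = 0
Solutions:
 g(x) = C1 + C2*erfi(2*x/3)


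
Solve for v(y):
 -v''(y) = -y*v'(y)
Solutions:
 v(y) = C1 + C2*erfi(sqrt(2)*y/2)


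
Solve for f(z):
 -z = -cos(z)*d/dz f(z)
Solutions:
 f(z) = C1 + Integral(z/cos(z), z)


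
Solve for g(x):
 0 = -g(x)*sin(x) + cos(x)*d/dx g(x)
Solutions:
 g(x) = C1/cos(x)


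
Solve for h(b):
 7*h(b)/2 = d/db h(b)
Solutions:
 h(b) = C1*exp(7*b/2)


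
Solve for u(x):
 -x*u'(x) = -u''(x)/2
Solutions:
 u(x) = C1 + C2*erfi(x)


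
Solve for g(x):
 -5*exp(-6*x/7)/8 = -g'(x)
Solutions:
 g(x) = C1 - 35*exp(-6*x/7)/48


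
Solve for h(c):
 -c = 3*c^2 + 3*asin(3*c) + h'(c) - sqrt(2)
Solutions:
 h(c) = C1 - c^3 - c^2/2 - 3*c*asin(3*c) + sqrt(2)*c - sqrt(1 - 9*c^2)


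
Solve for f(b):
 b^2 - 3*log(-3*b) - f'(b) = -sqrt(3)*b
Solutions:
 f(b) = C1 + b^3/3 + sqrt(3)*b^2/2 - 3*b*log(-b) + 3*b*(1 - log(3))


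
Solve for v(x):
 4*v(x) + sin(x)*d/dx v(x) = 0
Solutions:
 v(x) = C1*(cos(x)^2 + 2*cos(x) + 1)/(cos(x)^2 - 2*cos(x) + 1)


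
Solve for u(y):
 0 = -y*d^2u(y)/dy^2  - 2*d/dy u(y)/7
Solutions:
 u(y) = C1 + C2*y^(5/7)


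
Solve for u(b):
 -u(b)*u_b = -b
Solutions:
 u(b) = -sqrt(C1 + b^2)
 u(b) = sqrt(C1 + b^2)


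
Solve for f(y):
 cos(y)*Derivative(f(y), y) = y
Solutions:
 f(y) = C1 + Integral(y/cos(y), y)


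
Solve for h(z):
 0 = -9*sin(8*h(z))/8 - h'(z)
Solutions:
 h(z) = -acos((-C1 - exp(18*z))/(C1 - exp(18*z)))/8 + pi/4
 h(z) = acos((-C1 - exp(18*z))/(C1 - exp(18*z)))/8


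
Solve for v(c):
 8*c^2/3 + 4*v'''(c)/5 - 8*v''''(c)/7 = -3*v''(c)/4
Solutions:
 v(c) = C1 + C2*c + C3*exp(c*(14 - sqrt(1246))/40) + C4*exp(c*(14 + sqrt(1246))/40) - 8*c^4/27 + 512*c^3/405 - 134144*c^2/14175


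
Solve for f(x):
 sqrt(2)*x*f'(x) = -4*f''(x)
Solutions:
 f(x) = C1 + C2*erf(2^(3/4)*x/4)


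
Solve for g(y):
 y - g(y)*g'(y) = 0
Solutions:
 g(y) = -sqrt(C1 + y^2)
 g(y) = sqrt(C1 + y^2)


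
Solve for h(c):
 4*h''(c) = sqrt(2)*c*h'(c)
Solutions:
 h(c) = C1 + C2*erfi(2^(3/4)*c/4)


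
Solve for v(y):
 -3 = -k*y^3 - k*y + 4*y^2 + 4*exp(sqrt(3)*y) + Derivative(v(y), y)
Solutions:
 v(y) = C1 + k*y^4/4 + k*y^2/2 - 4*y^3/3 - 3*y - 4*sqrt(3)*exp(sqrt(3)*y)/3


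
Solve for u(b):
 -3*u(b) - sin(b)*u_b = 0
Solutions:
 u(b) = C1*(cos(b) + 1)^(3/2)/(cos(b) - 1)^(3/2)


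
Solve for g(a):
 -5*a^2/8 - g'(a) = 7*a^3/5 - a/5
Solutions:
 g(a) = C1 - 7*a^4/20 - 5*a^3/24 + a^2/10


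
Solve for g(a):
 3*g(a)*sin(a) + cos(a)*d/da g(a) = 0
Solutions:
 g(a) = C1*cos(a)^3


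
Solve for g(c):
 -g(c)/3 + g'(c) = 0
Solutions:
 g(c) = C1*exp(c/3)


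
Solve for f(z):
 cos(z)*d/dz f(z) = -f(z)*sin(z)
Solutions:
 f(z) = C1*cos(z)


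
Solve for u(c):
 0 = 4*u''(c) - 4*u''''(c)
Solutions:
 u(c) = C1 + C2*c + C3*exp(-c) + C4*exp(c)


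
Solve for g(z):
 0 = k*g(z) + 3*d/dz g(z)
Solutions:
 g(z) = C1*exp(-k*z/3)


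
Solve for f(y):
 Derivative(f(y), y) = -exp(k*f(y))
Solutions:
 f(y) = Piecewise((log(1/(C1*k + k*y))/k, Ne(k, 0)), (nan, True))
 f(y) = Piecewise((C1 - y, Eq(k, 0)), (nan, True))


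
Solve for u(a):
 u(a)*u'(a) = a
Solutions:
 u(a) = -sqrt(C1 + a^2)
 u(a) = sqrt(C1 + a^2)


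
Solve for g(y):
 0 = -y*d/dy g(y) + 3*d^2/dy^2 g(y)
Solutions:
 g(y) = C1 + C2*erfi(sqrt(6)*y/6)


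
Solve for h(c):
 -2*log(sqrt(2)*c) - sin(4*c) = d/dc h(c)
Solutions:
 h(c) = C1 - 2*c*log(c) - c*log(2) + 2*c + cos(4*c)/4


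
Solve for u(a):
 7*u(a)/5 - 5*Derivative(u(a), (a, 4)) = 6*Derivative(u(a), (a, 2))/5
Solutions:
 u(a) = C1*exp(-a*sqrt(-3 + 2*sqrt(46))/5) + C2*exp(a*sqrt(-3 + 2*sqrt(46))/5) + C3*sin(a*sqrt(3 + 2*sqrt(46))/5) + C4*cos(a*sqrt(3 + 2*sqrt(46))/5)


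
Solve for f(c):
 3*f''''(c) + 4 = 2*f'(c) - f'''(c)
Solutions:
 f(c) = C1 + C2*exp(-c*((9*sqrt(723) + 242)^(-1/3) + 2 + (9*sqrt(723) + 242)^(1/3))/18)*sin(sqrt(3)*c*(-(9*sqrt(723) + 242)^(1/3) + (9*sqrt(723) + 242)^(-1/3))/18) + C3*exp(-c*((9*sqrt(723) + 242)^(-1/3) + 2 + (9*sqrt(723) + 242)^(1/3))/18)*cos(sqrt(3)*c*(-(9*sqrt(723) + 242)^(1/3) + (9*sqrt(723) + 242)^(-1/3))/18) + C4*exp(c*(-1 + (9*sqrt(723) + 242)^(-1/3) + (9*sqrt(723) + 242)^(1/3))/9) + 2*c


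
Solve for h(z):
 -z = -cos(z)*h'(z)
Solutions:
 h(z) = C1 + Integral(z/cos(z), z)


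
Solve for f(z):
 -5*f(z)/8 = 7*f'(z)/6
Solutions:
 f(z) = C1*exp(-15*z/28)


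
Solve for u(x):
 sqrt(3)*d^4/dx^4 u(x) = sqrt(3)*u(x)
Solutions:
 u(x) = C1*exp(-x) + C2*exp(x) + C3*sin(x) + C4*cos(x)


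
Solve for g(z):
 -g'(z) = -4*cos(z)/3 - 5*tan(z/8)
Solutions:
 g(z) = C1 - 40*log(cos(z/8)) + 4*sin(z)/3


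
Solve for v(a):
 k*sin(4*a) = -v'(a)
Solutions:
 v(a) = C1 + k*cos(4*a)/4


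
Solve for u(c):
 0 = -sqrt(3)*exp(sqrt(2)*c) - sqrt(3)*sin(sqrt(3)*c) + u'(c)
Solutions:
 u(c) = C1 + sqrt(6)*exp(sqrt(2)*c)/2 - cos(sqrt(3)*c)


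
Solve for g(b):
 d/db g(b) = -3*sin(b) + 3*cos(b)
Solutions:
 g(b) = C1 + 3*sqrt(2)*sin(b + pi/4)


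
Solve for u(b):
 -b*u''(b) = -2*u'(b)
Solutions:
 u(b) = C1 + C2*b^3


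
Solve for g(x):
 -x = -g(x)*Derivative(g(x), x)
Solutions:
 g(x) = -sqrt(C1 + x^2)
 g(x) = sqrt(C1 + x^2)


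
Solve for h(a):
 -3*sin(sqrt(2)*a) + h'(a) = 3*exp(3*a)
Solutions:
 h(a) = C1 + exp(3*a) - 3*sqrt(2)*cos(sqrt(2)*a)/2


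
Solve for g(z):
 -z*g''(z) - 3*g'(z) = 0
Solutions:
 g(z) = C1 + C2/z^2


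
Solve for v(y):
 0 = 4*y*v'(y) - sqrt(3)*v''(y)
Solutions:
 v(y) = C1 + C2*erfi(sqrt(2)*3^(3/4)*y/3)


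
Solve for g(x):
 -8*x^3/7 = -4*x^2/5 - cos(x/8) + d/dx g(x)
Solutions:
 g(x) = C1 - 2*x^4/7 + 4*x^3/15 + 8*sin(x/8)


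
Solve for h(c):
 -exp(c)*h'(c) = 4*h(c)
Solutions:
 h(c) = C1*exp(4*exp(-c))


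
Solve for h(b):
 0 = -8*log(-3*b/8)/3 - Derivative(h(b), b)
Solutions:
 h(b) = C1 - 8*b*log(-b)/3 + b*(-8*log(3)/3 + 8/3 + 8*log(2))


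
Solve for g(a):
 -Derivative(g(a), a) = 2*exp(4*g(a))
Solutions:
 g(a) = log(-I*(1/(C1 + 8*a))^(1/4))
 g(a) = log(I*(1/(C1 + 8*a))^(1/4))
 g(a) = log(-(1/(C1 + 8*a))^(1/4))
 g(a) = log(1/(C1 + 8*a))/4


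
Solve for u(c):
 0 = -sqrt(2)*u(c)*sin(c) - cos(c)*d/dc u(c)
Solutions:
 u(c) = C1*cos(c)^(sqrt(2))


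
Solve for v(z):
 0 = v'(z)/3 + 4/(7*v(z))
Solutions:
 v(z) = -sqrt(C1 - 168*z)/7
 v(z) = sqrt(C1 - 168*z)/7


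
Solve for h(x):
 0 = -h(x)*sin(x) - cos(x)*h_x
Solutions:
 h(x) = C1*cos(x)


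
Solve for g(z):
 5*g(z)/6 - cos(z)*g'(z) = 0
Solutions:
 g(z) = C1*(sin(z) + 1)^(5/12)/(sin(z) - 1)^(5/12)


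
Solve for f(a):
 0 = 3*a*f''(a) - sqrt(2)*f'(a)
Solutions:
 f(a) = C1 + C2*a^(sqrt(2)/3 + 1)


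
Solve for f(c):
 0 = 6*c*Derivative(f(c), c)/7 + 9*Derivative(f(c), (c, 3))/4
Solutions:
 f(c) = C1 + Integral(C2*airyai(-2*21^(2/3)*c/21) + C3*airybi(-2*21^(2/3)*c/21), c)


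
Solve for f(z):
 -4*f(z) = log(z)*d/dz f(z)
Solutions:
 f(z) = C1*exp(-4*li(z))


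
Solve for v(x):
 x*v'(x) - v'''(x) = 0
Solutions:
 v(x) = C1 + Integral(C2*airyai(x) + C3*airybi(x), x)


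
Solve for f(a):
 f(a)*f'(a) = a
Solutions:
 f(a) = -sqrt(C1 + a^2)
 f(a) = sqrt(C1 + a^2)


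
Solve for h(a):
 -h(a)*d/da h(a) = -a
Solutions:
 h(a) = -sqrt(C1 + a^2)
 h(a) = sqrt(C1 + a^2)


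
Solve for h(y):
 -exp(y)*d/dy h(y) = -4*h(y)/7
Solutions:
 h(y) = C1*exp(-4*exp(-y)/7)


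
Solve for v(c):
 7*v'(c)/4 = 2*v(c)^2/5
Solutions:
 v(c) = -35/(C1 + 8*c)


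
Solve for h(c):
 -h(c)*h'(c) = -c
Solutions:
 h(c) = -sqrt(C1 + c^2)
 h(c) = sqrt(C1 + c^2)


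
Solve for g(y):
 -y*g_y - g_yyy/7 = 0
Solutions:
 g(y) = C1 + Integral(C2*airyai(-7^(1/3)*y) + C3*airybi(-7^(1/3)*y), y)


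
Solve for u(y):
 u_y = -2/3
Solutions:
 u(y) = C1 - 2*y/3


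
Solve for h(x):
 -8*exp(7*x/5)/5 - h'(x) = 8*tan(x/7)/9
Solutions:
 h(x) = C1 - 8*exp(7*x/5)/7 + 56*log(cos(x/7))/9


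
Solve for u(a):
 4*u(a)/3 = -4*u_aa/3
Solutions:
 u(a) = C1*sin(a) + C2*cos(a)


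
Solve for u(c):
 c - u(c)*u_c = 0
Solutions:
 u(c) = -sqrt(C1 + c^2)
 u(c) = sqrt(C1 + c^2)


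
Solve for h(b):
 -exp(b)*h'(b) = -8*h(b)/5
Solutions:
 h(b) = C1*exp(-8*exp(-b)/5)


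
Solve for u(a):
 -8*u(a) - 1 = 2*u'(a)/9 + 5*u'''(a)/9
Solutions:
 u(a) = C1*exp(-30^(1/3)*a*(-(810 + sqrt(656130))^(1/3) + 30^(1/3)/(810 + sqrt(656130))^(1/3))/30)*sin(10^(1/3)*3^(1/6)*a*(3*10^(1/3)/(810 + sqrt(656130))^(1/3) + 3^(2/3)*(810 + sqrt(656130))^(1/3))/30) + C2*exp(-30^(1/3)*a*(-(810 + sqrt(656130))^(1/3) + 30^(1/3)/(810 + sqrt(656130))^(1/3))/30)*cos(10^(1/3)*3^(1/6)*a*(3*10^(1/3)/(810 + sqrt(656130))^(1/3) + 3^(2/3)*(810 + sqrt(656130))^(1/3))/30) + C3*exp(30^(1/3)*a*(-(810 + sqrt(656130))^(1/3) + 30^(1/3)/(810 + sqrt(656130))^(1/3))/15) - 1/8


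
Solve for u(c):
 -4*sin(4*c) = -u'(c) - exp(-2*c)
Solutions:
 u(c) = C1 - cos(4*c) + exp(-2*c)/2


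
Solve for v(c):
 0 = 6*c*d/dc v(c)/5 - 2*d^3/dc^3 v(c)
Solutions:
 v(c) = C1 + Integral(C2*airyai(3^(1/3)*5^(2/3)*c/5) + C3*airybi(3^(1/3)*5^(2/3)*c/5), c)


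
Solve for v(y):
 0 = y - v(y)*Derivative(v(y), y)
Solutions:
 v(y) = -sqrt(C1 + y^2)
 v(y) = sqrt(C1 + y^2)


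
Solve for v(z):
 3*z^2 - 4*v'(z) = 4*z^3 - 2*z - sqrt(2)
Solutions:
 v(z) = C1 - z^4/4 + z^3/4 + z^2/4 + sqrt(2)*z/4


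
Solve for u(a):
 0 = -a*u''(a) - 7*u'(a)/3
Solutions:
 u(a) = C1 + C2/a^(4/3)


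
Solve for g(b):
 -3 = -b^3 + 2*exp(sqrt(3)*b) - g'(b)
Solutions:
 g(b) = C1 - b^4/4 + 3*b + 2*sqrt(3)*exp(sqrt(3)*b)/3


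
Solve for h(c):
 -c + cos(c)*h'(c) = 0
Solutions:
 h(c) = C1 + Integral(c/cos(c), c)


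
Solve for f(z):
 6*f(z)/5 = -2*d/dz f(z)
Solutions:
 f(z) = C1*exp(-3*z/5)


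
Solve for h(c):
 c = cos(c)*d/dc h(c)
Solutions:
 h(c) = C1 + Integral(c/cos(c), c)


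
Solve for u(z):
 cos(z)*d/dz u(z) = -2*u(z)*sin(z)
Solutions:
 u(z) = C1*cos(z)^2


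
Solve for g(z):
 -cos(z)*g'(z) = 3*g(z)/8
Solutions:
 g(z) = C1*(sin(z) - 1)^(3/16)/(sin(z) + 1)^(3/16)


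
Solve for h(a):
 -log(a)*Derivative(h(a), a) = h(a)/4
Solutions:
 h(a) = C1*exp(-li(a)/4)


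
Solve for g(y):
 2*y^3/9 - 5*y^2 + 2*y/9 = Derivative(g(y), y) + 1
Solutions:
 g(y) = C1 + y^4/18 - 5*y^3/3 + y^2/9 - y


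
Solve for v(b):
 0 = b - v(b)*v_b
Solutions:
 v(b) = -sqrt(C1 + b^2)
 v(b) = sqrt(C1 + b^2)


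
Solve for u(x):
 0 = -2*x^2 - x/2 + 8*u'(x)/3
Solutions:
 u(x) = C1 + x^3/4 + 3*x^2/32


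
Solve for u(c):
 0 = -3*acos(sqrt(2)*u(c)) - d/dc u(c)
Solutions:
 Integral(1/acos(sqrt(2)*_y), (_y, u(c))) = C1 - 3*c


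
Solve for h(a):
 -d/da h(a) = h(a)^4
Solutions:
 h(a) = (-3^(2/3) - 3*3^(1/6)*I)*(1/(C1 + a))^(1/3)/6
 h(a) = (-3^(2/3) + 3*3^(1/6)*I)*(1/(C1 + a))^(1/3)/6
 h(a) = (1/(C1 + 3*a))^(1/3)


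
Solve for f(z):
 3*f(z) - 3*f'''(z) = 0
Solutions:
 f(z) = C3*exp(z) + (C1*sin(sqrt(3)*z/2) + C2*cos(sqrt(3)*z/2))*exp(-z/2)


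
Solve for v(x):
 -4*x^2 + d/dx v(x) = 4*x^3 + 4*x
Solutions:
 v(x) = C1 + x^4 + 4*x^3/3 + 2*x^2


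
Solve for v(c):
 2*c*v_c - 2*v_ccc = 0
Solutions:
 v(c) = C1 + Integral(C2*airyai(c) + C3*airybi(c), c)


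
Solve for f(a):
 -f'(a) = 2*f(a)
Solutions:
 f(a) = C1*exp(-2*a)


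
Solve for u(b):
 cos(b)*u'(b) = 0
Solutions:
 u(b) = C1


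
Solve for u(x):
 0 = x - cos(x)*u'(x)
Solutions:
 u(x) = C1 + Integral(x/cos(x), x)


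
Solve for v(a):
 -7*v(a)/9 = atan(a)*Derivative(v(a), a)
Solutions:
 v(a) = C1*exp(-7*Integral(1/atan(a), a)/9)


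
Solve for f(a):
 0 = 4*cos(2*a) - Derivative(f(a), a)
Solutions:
 f(a) = C1 + 2*sin(2*a)


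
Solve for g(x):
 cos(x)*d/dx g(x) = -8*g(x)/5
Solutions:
 g(x) = C1*(sin(x) - 1)^(4/5)/(sin(x) + 1)^(4/5)


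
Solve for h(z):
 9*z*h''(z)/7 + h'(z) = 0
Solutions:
 h(z) = C1 + C2*z^(2/9)


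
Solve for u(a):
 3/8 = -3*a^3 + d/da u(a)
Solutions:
 u(a) = C1 + 3*a^4/4 + 3*a/8


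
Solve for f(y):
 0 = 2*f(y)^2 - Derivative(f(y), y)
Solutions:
 f(y) = -1/(C1 + 2*y)


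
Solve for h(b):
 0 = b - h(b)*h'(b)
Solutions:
 h(b) = -sqrt(C1 + b^2)
 h(b) = sqrt(C1 + b^2)


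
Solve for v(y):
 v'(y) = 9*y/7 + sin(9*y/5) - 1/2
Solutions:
 v(y) = C1 + 9*y^2/14 - y/2 - 5*cos(9*y/5)/9


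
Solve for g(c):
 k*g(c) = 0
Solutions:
 g(c) = 0


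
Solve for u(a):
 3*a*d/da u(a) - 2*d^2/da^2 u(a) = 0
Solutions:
 u(a) = C1 + C2*erfi(sqrt(3)*a/2)


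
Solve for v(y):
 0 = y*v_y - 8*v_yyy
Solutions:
 v(y) = C1 + Integral(C2*airyai(y/2) + C3*airybi(y/2), y)


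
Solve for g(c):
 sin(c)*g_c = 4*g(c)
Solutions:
 g(c) = C1*(cos(c)^2 - 2*cos(c) + 1)/(cos(c)^2 + 2*cos(c) + 1)


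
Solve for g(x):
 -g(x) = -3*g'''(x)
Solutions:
 g(x) = C3*exp(3^(2/3)*x/3) + (C1*sin(3^(1/6)*x/2) + C2*cos(3^(1/6)*x/2))*exp(-3^(2/3)*x/6)


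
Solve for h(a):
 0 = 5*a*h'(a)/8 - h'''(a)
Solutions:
 h(a) = C1 + Integral(C2*airyai(5^(1/3)*a/2) + C3*airybi(5^(1/3)*a/2), a)


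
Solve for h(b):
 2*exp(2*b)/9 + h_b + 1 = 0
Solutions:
 h(b) = C1 - b - exp(2*b)/9


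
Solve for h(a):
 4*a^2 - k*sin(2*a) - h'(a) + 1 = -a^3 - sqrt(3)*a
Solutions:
 h(a) = C1 + a^4/4 + 4*a^3/3 + sqrt(3)*a^2/2 + a + k*cos(2*a)/2


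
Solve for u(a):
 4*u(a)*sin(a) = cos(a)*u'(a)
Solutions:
 u(a) = C1/cos(a)^4


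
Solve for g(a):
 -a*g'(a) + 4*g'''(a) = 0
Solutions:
 g(a) = C1 + Integral(C2*airyai(2^(1/3)*a/2) + C3*airybi(2^(1/3)*a/2), a)


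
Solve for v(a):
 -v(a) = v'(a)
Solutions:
 v(a) = C1*exp(-a)


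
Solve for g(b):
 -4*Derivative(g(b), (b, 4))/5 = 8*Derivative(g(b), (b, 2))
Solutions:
 g(b) = C1 + C2*b + C3*sin(sqrt(10)*b) + C4*cos(sqrt(10)*b)


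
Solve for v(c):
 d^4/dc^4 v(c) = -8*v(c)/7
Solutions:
 v(c) = (C1*sin(2^(1/4)*7^(3/4)*c/7) + C2*cos(2^(1/4)*7^(3/4)*c/7))*exp(-2^(1/4)*7^(3/4)*c/7) + (C3*sin(2^(1/4)*7^(3/4)*c/7) + C4*cos(2^(1/4)*7^(3/4)*c/7))*exp(2^(1/4)*7^(3/4)*c/7)


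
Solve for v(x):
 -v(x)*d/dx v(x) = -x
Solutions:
 v(x) = -sqrt(C1 + x^2)
 v(x) = sqrt(C1 + x^2)


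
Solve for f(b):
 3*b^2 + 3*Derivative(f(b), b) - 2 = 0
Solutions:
 f(b) = C1 - b^3/3 + 2*b/3


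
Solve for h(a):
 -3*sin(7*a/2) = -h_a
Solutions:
 h(a) = C1 - 6*cos(7*a/2)/7


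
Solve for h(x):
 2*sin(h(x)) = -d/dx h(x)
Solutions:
 h(x) = -acos((-C1 - exp(4*x))/(C1 - exp(4*x))) + 2*pi
 h(x) = acos((-C1 - exp(4*x))/(C1 - exp(4*x)))


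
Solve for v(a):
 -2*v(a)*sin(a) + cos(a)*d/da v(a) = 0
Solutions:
 v(a) = C1/cos(a)^2


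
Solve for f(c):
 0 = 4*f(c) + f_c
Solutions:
 f(c) = C1*exp(-4*c)


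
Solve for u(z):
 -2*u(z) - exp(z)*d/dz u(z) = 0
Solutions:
 u(z) = C1*exp(2*exp(-z))


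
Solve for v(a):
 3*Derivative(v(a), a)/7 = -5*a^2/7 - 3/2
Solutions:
 v(a) = C1 - 5*a^3/9 - 7*a/2


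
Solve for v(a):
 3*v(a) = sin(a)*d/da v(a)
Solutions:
 v(a) = C1*(cos(a) - 1)^(3/2)/(cos(a) + 1)^(3/2)


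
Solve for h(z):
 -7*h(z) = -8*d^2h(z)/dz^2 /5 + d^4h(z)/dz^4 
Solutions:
 h(z) = (C1*sin(7^(1/4)*z*sin(atan(sqrt(159)/4)/2)) + C2*cos(7^(1/4)*z*sin(atan(sqrt(159)/4)/2)))*exp(-7^(1/4)*z*cos(atan(sqrt(159)/4)/2)) + (C3*sin(7^(1/4)*z*sin(atan(sqrt(159)/4)/2)) + C4*cos(7^(1/4)*z*sin(atan(sqrt(159)/4)/2)))*exp(7^(1/4)*z*cos(atan(sqrt(159)/4)/2))


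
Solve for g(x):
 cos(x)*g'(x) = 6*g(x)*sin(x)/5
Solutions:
 g(x) = C1/cos(x)^(6/5)


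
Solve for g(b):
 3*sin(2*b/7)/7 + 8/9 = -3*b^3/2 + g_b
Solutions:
 g(b) = C1 + 3*b^4/8 + 8*b/9 - 3*cos(2*b/7)/2


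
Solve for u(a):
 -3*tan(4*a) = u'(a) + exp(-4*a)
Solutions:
 u(a) = C1 - 3*log(tan(4*a)^2 + 1)/8 + exp(-4*a)/4


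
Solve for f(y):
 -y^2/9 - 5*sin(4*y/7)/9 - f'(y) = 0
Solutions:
 f(y) = C1 - y^3/27 + 35*cos(4*y/7)/36


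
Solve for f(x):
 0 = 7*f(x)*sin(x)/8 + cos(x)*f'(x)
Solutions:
 f(x) = C1*cos(x)^(7/8)


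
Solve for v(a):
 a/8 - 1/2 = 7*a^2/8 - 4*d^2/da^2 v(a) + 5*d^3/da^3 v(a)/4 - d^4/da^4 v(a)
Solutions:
 v(a) = C1 + C2*a + 7*a^4/384 + 9*a^3/512 + 199*a^2/8192 + (C3*sin(sqrt(231)*a/8) + C4*cos(sqrt(231)*a/8))*exp(5*a/8)


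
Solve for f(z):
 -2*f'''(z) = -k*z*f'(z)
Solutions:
 f(z) = C1 + Integral(C2*airyai(2^(2/3)*k^(1/3)*z/2) + C3*airybi(2^(2/3)*k^(1/3)*z/2), z)


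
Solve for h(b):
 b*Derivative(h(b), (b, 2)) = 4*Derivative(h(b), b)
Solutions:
 h(b) = C1 + C2*b^5


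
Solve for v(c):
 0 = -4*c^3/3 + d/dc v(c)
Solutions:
 v(c) = C1 + c^4/3


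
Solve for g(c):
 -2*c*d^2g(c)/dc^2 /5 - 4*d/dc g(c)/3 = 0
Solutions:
 g(c) = C1 + C2/c^(7/3)


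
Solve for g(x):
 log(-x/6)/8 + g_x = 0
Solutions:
 g(x) = C1 - x*log(-x)/8 + x*(1 + log(6))/8


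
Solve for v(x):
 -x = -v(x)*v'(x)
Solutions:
 v(x) = -sqrt(C1 + x^2)
 v(x) = sqrt(C1 + x^2)


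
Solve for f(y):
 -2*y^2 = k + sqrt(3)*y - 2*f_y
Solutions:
 f(y) = C1 + k*y/2 + y^3/3 + sqrt(3)*y^2/4


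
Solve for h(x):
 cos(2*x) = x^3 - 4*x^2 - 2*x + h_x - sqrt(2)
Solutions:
 h(x) = C1 - x^4/4 + 4*x^3/3 + x^2 + sqrt(2)*x + sin(2*x)/2


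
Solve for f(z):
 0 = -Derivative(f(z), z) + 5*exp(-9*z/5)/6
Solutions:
 f(z) = C1 - 25*exp(-9*z/5)/54


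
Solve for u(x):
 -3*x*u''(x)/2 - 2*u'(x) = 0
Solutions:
 u(x) = C1 + C2/x^(1/3)


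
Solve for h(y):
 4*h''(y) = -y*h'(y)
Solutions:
 h(y) = C1 + C2*erf(sqrt(2)*y/4)


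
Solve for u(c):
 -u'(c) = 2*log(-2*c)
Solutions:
 u(c) = C1 - 2*c*log(-c) + 2*c*(1 - log(2))


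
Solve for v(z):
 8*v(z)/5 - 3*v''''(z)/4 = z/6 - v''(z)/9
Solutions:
 v(z) = C1*exp(-sqrt(30)*z*sqrt(5 + sqrt(9745))/45) + C2*exp(sqrt(30)*z*sqrt(5 + sqrt(9745))/45) + C3*sin(sqrt(30)*z*sqrt(-5 + sqrt(9745))/45) + C4*cos(sqrt(30)*z*sqrt(-5 + sqrt(9745))/45) + 5*z/48


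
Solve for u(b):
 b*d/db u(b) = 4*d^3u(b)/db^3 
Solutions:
 u(b) = C1 + Integral(C2*airyai(2^(1/3)*b/2) + C3*airybi(2^(1/3)*b/2), b)


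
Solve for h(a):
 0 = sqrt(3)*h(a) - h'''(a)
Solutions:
 h(a) = C3*exp(3^(1/6)*a) + (C1*sin(3^(2/3)*a/2) + C2*cos(3^(2/3)*a/2))*exp(-3^(1/6)*a/2)


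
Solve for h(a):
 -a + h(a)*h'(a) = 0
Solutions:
 h(a) = -sqrt(C1 + a^2)
 h(a) = sqrt(C1 + a^2)


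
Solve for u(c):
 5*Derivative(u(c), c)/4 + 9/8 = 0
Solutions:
 u(c) = C1 - 9*c/10


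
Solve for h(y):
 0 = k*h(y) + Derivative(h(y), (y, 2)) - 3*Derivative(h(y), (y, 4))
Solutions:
 h(y) = C1*exp(-sqrt(6)*y*sqrt(1 - sqrt(12*k + 1))/6) + C2*exp(sqrt(6)*y*sqrt(1 - sqrt(12*k + 1))/6) + C3*exp(-sqrt(6)*y*sqrt(sqrt(12*k + 1) + 1)/6) + C4*exp(sqrt(6)*y*sqrt(sqrt(12*k + 1) + 1)/6)


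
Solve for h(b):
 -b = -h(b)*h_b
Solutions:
 h(b) = -sqrt(C1 + b^2)
 h(b) = sqrt(C1 + b^2)


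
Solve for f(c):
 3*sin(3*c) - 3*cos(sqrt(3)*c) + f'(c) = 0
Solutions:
 f(c) = C1 + sqrt(3)*sin(sqrt(3)*c) + cos(3*c)


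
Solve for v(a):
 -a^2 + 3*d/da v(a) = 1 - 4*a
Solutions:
 v(a) = C1 + a^3/9 - 2*a^2/3 + a/3


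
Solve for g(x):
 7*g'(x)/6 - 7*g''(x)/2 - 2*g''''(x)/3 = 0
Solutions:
 g(x) = C1 + C2*exp(7^(1/3)*x*(-(1 + 2*sqrt(2))^(1/3) + 7^(1/3)/(1 + 2*sqrt(2))^(1/3))/4)*sin(sqrt(3)*7^(1/3)*x*(7^(1/3)/(1 + 2*sqrt(2))^(1/3) + (1 + 2*sqrt(2))^(1/3))/4) + C3*exp(7^(1/3)*x*(-(1 + 2*sqrt(2))^(1/3) + 7^(1/3)/(1 + 2*sqrt(2))^(1/3))/4)*cos(sqrt(3)*7^(1/3)*x*(7^(1/3)/(1 + 2*sqrt(2))^(1/3) + (1 + 2*sqrt(2))^(1/3))/4) + C4*exp(-7^(1/3)*x*(-(1 + 2*sqrt(2))^(1/3) + 7^(1/3)/(1 + 2*sqrt(2))^(1/3))/2)


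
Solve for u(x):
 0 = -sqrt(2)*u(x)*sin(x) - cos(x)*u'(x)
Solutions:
 u(x) = C1*cos(x)^(sqrt(2))


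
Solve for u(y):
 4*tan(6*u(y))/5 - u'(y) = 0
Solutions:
 u(y) = -asin(C1*exp(24*y/5))/6 + pi/6
 u(y) = asin(C1*exp(24*y/5))/6


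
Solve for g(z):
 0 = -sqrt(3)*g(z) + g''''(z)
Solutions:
 g(z) = C1*exp(-3^(1/8)*z) + C2*exp(3^(1/8)*z) + C3*sin(3^(1/8)*z) + C4*cos(3^(1/8)*z)


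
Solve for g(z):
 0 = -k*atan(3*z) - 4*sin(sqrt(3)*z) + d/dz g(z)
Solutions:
 g(z) = C1 + k*(z*atan(3*z) - log(9*z^2 + 1)/6) - 4*sqrt(3)*cos(sqrt(3)*z)/3


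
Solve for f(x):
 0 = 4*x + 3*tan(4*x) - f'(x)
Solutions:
 f(x) = C1 + 2*x^2 - 3*log(cos(4*x))/4


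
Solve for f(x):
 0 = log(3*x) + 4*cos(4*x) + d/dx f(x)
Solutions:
 f(x) = C1 - x*log(x) - x*log(3) + x - sin(4*x)


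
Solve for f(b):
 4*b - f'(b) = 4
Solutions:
 f(b) = C1 + 2*b^2 - 4*b


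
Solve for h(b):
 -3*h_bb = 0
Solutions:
 h(b) = C1 + C2*b


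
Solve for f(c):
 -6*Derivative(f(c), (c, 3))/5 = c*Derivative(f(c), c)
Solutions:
 f(c) = C1 + Integral(C2*airyai(-5^(1/3)*6^(2/3)*c/6) + C3*airybi(-5^(1/3)*6^(2/3)*c/6), c)


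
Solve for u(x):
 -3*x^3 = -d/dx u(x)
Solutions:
 u(x) = C1 + 3*x^4/4


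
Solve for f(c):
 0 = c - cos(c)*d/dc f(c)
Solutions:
 f(c) = C1 + Integral(c/cos(c), c)


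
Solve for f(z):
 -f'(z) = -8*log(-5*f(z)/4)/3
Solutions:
 -3*Integral(1/(log(-_y) - 2*log(2) + log(5)), (_y, f(z)))/8 = C1 - z


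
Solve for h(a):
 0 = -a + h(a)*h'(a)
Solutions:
 h(a) = -sqrt(C1 + a^2)
 h(a) = sqrt(C1 + a^2)


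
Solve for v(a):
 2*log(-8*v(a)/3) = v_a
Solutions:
 -Integral(1/(log(-_y) - log(3) + 3*log(2)), (_y, v(a)))/2 = C1 - a


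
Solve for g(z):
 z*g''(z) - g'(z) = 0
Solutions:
 g(z) = C1 + C2*z^2


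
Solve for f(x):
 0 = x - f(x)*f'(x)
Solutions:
 f(x) = -sqrt(C1 + x^2)
 f(x) = sqrt(C1 + x^2)


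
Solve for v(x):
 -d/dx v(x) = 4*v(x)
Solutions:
 v(x) = C1*exp(-4*x)


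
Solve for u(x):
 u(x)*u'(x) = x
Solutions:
 u(x) = -sqrt(C1 + x^2)
 u(x) = sqrt(C1 + x^2)


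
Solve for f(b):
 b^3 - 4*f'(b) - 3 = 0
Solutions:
 f(b) = C1 + b^4/16 - 3*b/4


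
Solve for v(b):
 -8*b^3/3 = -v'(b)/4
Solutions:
 v(b) = C1 + 8*b^4/3


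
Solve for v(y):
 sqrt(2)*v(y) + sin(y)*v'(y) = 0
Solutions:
 v(y) = C1*(cos(y) + 1)^(sqrt(2)/2)/(cos(y) - 1)^(sqrt(2)/2)


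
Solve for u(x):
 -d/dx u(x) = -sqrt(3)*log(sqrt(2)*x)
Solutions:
 u(x) = C1 + sqrt(3)*x*log(x) - sqrt(3)*x + sqrt(3)*x*log(2)/2


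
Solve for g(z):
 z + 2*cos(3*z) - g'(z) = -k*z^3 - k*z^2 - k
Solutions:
 g(z) = C1 + k*z^4/4 + k*z^3/3 + k*z + z^2/2 + 2*sin(3*z)/3


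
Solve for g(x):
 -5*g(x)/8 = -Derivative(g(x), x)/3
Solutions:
 g(x) = C1*exp(15*x/8)


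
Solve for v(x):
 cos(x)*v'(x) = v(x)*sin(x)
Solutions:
 v(x) = C1/cos(x)


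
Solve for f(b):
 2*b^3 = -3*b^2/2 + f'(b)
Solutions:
 f(b) = C1 + b^4/2 + b^3/2


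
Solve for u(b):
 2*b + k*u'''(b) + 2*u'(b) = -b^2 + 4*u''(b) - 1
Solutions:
 u(b) = C1 + C2*exp(b*(-sqrt(2)*sqrt(2 - k) + 2)/k) + C3*exp(b*(sqrt(2)*sqrt(2 - k) + 2)/k) - b^3/6 - 3*b^2/2 + b*k/2 - 13*b/2


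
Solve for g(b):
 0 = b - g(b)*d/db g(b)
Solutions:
 g(b) = -sqrt(C1 + b^2)
 g(b) = sqrt(C1 + b^2)


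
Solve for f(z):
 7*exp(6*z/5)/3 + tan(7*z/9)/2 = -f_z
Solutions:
 f(z) = C1 - 35*exp(6*z/5)/18 + 9*log(cos(7*z/9))/14


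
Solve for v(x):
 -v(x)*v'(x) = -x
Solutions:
 v(x) = -sqrt(C1 + x^2)
 v(x) = sqrt(C1 + x^2)


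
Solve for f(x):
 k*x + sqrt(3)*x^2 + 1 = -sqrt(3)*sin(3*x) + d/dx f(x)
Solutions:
 f(x) = C1 + k*x^2/2 + sqrt(3)*x^3/3 + x - sqrt(3)*cos(3*x)/3


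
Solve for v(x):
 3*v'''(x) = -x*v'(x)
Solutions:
 v(x) = C1 + Integral(C2*airyai(-3^(2/3)*x/3) + C3*airybi(-3^(2/3)*x/3), x)


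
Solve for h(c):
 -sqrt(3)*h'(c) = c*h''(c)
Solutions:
 h(c) = C1 + C2*c^(1 - sqrt(3))


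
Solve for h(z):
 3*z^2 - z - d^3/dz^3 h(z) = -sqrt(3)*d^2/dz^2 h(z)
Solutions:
 h(z) = C1 + C2*z + C3*exp(sqrt(3)*z) - sqrt(3)*z^4/12 + z^3*(-6 + sqrt(3))/18 + z^2*(1 - 2*sqrt(3))/6


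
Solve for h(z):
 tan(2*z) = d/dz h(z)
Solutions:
 h(z) = C1 - log(cos(2*z))/2


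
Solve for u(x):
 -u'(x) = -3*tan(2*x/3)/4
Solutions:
 u(x) = C1 - 9*log(cos(2*x/3))/8


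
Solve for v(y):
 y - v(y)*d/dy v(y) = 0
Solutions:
 v(y) = -sqrt(C1 + y^2)
 v(y) = sqrt(C1 + y^2)


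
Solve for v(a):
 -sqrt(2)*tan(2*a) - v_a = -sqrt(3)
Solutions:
 v(a) = C1 + sqrt(3)*a + sqrt(2)*log(cos(2*a))/2


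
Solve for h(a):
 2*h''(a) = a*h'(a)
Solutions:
 h(a) = C1 + C2*erfi(a/2)


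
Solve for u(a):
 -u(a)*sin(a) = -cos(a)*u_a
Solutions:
 u(a) = C1/cos(a)


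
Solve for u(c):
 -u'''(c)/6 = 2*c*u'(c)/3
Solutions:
 u(c) = C1 + Integral(C2*airyai(-2^(2/3)*c) + C3*airybi(-2^(2/3)*c), c)


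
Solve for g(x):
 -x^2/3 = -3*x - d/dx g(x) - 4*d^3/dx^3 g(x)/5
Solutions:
 g(x) = C1 + C2*sin(sqrt(5)*x/2) + C3*cos(sqrt(5)*x/2) + x^3/9 - 3*x^2/2 - 8*x/15


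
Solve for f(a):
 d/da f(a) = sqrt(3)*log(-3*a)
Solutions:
 f(a) = C1 + sqrt(3)*a*log(-a) + sqrt(3)*a*(-1 + log(3))


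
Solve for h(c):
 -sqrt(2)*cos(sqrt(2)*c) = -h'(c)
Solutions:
 h(c) = C1 + sin(sqrt(2)*c)


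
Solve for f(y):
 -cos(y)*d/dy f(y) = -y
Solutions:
 f(y) = C1 + Integral(y/cos(y), y)


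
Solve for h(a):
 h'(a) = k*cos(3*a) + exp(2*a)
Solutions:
 h(a) = C1 + k*sin(3*a)/3 + exp(2*a)/2


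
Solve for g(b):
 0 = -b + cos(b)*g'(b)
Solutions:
 g(b) = C1 + Integral(b/cos(b), b)


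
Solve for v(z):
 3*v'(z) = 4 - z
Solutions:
 v(z) = C1 - z^2/6 + 4*z/3


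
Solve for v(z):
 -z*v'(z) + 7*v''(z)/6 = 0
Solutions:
 v(z) = C1 + C2*erfi(sqrt(21)*z/7)


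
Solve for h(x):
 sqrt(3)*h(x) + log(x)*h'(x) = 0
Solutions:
 h(x) = C1*exp(-sqrt(3)*li(x))


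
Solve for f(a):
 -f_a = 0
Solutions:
 f(a) = C1


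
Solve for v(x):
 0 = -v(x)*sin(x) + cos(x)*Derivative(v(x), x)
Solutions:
 v(x) = C1/cos(x)


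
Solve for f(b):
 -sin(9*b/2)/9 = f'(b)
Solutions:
 f(b) = C1 + 2*cos(9*b/2)/81


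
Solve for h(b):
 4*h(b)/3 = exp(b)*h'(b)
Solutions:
 h(b) = C1*exp(-4*exp(-b)/3)


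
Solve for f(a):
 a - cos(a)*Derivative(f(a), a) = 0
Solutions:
 f(a) = C1 + Integral(a/cos(a), a)


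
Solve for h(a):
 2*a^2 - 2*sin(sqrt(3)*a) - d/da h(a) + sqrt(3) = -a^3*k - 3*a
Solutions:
 h(a) = C1 + a^4*k/4 + 2*a^3/3 + 3*a^2/2 + sqrt(3)*a + 2*sqrt(3)*cos(sqrt(3)*a)/3


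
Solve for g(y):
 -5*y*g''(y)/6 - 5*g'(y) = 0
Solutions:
 g(y) = C1 + C2/y^5


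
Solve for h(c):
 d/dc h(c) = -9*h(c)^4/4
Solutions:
 h(c) = 2^(2/3)*(1/(C1 + 27*c))^(1/3)
 h(c) = (-6^(2/3) - 3*2^(2/3)*3^(1/6)*I)*(1/(C1 + 9*c))^(1/3)/6
 h(c) = (-6^(2/3) + 3*2^(2/3)*3^(1/6)*I)*(1/(C1 + 9*c))^(1/3)/6


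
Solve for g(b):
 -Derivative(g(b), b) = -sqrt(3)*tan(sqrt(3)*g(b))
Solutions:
 g(b) = sqrt(3)*(pi - asin(C1*exp(3*b)))/3
 g(b) = sqrt(3)*asin(C1*exp(3*b))/3


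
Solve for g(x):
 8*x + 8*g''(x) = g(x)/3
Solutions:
 g(x) = C1*exp(-sqrt(6)*x/12) + C2*exp(sqrt(6)*x/12) + 24*x


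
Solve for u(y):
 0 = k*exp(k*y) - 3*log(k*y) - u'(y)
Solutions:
 u(y) = C1 - 3*y*log(k*y) + 3*y + exp(k*y)


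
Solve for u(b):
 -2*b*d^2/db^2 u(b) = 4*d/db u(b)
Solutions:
 u(b) = C1 + C2/b


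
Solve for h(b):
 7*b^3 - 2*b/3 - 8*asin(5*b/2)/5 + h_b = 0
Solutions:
 h(b) = C1 - 7*b^4/4 + b^2/3 + 8*b*asin(5*b/2)/5 + 8*sqrt(4 - 25*b^2)/25


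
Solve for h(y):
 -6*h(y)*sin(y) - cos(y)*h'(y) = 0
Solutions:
 h(y) = C1*cos(y)^6


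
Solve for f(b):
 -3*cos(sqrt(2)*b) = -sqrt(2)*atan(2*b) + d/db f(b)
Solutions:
 f(b) = C1 + sqrt(2)*(b*atan(2*b) - log(4*b^2 + 1)/4) - 3*sqrt(2)*sin(sqrt(2)*b)/2


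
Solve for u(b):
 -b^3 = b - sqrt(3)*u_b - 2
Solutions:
 u(b) = C1 + sqrt(3)*b^4/12 + sqrt(3)*b^2/6 - 2*sqrt(3)*b/3


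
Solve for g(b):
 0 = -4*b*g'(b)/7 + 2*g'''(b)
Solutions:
 g(b) = C1 + Integral(C2*airyai(2^(1/3)*7^(2/3)*b/7) + C3*airybi(2^(1/3)*7^(2/3)*b/7), b)


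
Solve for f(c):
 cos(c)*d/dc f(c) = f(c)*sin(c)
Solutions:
 f(c) = C1/cos(c)


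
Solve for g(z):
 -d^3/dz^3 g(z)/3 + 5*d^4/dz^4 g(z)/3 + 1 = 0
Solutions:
 g(z) = C1 + C2*z + C3*z^2 + C4*exp(z/5) + z^3/2


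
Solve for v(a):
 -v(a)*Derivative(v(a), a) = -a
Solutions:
 v(a) = -sqrt(C1 + a^2)
 v(a) = sqrt(C1 + a^2)


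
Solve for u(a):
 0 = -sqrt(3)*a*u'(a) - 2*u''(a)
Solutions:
 u(a) = C1 + C2*erf(3^(1/4)*a/2)
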